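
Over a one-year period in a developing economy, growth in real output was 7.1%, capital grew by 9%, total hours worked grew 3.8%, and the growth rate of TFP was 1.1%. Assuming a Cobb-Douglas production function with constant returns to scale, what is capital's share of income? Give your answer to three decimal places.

Capital's share of income is 0.423.

gY = gA + α·gK + (1−α)·gL, so gY − gA − gL = α(gK − gL).
7.1 − 1.1 − 3.8 = α × (9 − 3.8).
2.2 = 5.2 α, so α = 0.42308.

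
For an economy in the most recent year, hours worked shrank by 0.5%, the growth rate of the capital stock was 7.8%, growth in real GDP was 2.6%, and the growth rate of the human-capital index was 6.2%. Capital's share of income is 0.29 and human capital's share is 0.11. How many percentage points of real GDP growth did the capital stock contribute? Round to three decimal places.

Contribution = share × growth = 0.29 × 7.8 = 2.262 pp.

2.262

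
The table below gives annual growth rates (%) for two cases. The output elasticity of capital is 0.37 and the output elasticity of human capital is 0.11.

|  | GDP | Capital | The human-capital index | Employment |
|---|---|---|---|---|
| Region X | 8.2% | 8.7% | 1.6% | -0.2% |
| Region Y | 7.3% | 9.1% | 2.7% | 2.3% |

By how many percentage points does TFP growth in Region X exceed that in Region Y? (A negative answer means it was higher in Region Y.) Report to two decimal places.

2.47 percentage points

Labor's share = 1 − 0.37 − 0.11 = 0.52.
Region X: TFP = 8.2 − 3.219 − 0.176 + 0.104 = 4.909%.
Region Y: TFP = 7.3 − 3.367 − 0.297 − 1.196 = 2.44%.
Difference = 4.909 − (2.44) = 2.469 pp.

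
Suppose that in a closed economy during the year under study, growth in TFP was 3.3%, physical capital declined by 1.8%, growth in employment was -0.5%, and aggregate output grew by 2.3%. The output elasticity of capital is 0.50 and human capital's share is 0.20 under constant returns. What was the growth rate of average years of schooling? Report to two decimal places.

Labor's share = 1 − 0.5 − 0.2 = 0.3.
gY = gA + 0.5×(-1.8) + 0.3×(-0.5) + 0.2×g.
0.2×g = 2.3 − 3.3 + 1.05 = 0.05.
g = 0.05 / 0.2 = 0.25%.

Average years of schooling growth was 0.25%.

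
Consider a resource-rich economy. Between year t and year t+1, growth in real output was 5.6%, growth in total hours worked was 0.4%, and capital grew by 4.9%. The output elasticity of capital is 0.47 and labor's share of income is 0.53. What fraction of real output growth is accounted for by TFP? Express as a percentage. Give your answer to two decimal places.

Labor's share = 1 − 0.47 = 0.53.
Capital: 0.47 × 4.9 = 2.303 pp.
Total hours worked: 0.53 × 0.4 = 0.212 pp.
TFP growth = 5.6 − 2.515 = 3.085%.
TFP share of growth = 3.085 / 5.6 × 100 = 55.0893%.

TFP accounted for 55.09% of growth.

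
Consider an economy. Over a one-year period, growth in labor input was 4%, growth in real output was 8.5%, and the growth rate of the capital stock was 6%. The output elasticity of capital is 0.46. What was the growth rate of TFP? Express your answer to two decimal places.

3.58%

Labor's share = 1 − 0.46 = 0.54.
The capital stock: 0.46 × 6 = 2.76 pp.
Labor input: 0.54 × 4 = 2.16 pp.
TFP growth = 8.5 − 4.92 = 3.58%.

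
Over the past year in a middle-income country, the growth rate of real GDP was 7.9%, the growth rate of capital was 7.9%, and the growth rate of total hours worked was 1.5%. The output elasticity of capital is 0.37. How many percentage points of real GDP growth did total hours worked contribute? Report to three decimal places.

Labor's share = 1 − 0.37 = 0.63.
Contribution = share × growth = 0.63 × 1.5 = 0.945 pp.

0.945 pp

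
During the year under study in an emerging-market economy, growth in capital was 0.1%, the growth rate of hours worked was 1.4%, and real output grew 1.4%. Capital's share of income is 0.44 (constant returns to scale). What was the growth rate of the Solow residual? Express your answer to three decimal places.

Labor's share = 1 − 0.44 = 0.56.
Capital: 0.44 × 0.1 = 0.044 pp.
Hours worked: 0.56 × 1.4 = 0.784 pp.
TFP growth = 1.4 − 0.828 = 0.572%.

The Solow residual grew 0.572%.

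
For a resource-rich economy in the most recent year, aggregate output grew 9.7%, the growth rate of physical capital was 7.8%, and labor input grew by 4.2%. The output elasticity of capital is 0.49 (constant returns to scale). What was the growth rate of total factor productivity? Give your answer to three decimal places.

Labor's share = 1 − 0.49 = 0.51.
Physical capital: 0.49 × 7.8 = 3.822 pp.
Labor input: 0.51 × 4.2 = 2.142 pp.
TFP growth = 9.7 − 5.964 = 3.736%.

Total factor productivity grew 3.736%.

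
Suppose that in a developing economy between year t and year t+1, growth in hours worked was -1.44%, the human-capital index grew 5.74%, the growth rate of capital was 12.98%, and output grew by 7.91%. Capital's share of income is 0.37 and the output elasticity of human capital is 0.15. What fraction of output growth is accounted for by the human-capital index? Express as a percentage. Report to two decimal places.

The human-capital index accounted for 10.88% of growth.

The human-capital index contributed 0.15 × 5.74 = 0.861 pp.
Share of growth = 0.861 / 7.91 × 100 = 10.885%.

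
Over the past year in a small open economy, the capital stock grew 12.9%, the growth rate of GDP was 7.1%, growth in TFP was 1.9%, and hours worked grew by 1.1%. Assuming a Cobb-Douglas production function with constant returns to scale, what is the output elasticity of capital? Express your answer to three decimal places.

gY = gA + α·gK + (1−α)·gL, so gY − gA − gL = α(gK − gL).
7.1 − 1.9 − 1.1 = α × (12.9 − 1.1).
4.1 = 11.8 α, so α = 0.34746.

0.347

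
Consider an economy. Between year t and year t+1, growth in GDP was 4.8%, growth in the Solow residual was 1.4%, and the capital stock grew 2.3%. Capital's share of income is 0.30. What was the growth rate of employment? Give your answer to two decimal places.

Labor's share = 1 − 0.3 = 0.7.
gY = gA + 0.3×2.3 + 0.7×g.
0.7×g = 4.8 − 1.4 − 0.69 = 2.71.
g = 2.71 / 0.7 = 3.8714%.

Employment grew 3.87%.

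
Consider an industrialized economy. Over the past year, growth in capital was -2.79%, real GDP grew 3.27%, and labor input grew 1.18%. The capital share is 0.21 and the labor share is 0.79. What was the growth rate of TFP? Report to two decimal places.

Labor's share = 1 − 0.21 = 0.79.
Capital: 0.21 × (-2.79) = -0.5859 pp.
Labor input: 0.79 × 1.18 = 0.9322 pp.
TFP growth = 3.27 − 0.3463 = 2.9237%.

2.92%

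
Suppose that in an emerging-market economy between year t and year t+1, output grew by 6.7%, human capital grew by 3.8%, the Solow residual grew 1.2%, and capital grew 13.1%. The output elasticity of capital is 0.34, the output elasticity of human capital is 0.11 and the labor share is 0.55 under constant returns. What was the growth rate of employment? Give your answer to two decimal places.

Employment growth was 1.14%.

Labor's share = 1 − 0.34 − 0.11 = 0.55.
gY = gA + 0.34×13.1 + 0.11×3.8 + 0.55×g.
0.55×g = 6.7 − 1.2 − 4.872 = 0.628.
g = 0.628 / 0.55 = 1.1418%.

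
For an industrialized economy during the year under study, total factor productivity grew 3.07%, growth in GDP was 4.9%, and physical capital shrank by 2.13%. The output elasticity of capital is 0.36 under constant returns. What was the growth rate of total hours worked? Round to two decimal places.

4.06%

Labor's share = 1 − 0.36 = 0.64.
gY = gA + 0.36×(-2.13) + 0.64×g.
0.64×g = 4.9 − 3.07 + 0.7668 = 2.5968.
g = 2.5968 / 0.64 = 4.0575%.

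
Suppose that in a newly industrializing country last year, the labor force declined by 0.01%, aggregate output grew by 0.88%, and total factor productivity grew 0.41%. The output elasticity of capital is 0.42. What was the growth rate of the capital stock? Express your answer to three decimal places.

The capital stock grew 1.133%.

Labor's share = 1 − 0.42 = 0.58.
gY = gA + 0.58×(-0.01) + 0.42×g.
0.42×g = 0.88 − 0.41 + 0.0058 = 0.4758.
g = 0.4758 / 0.42 = 1.13286%.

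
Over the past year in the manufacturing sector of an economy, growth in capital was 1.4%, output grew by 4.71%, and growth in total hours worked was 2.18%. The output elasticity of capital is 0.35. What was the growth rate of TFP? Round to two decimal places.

TFP grew 2.80%.

Labor's share = 1 − 0.35 = 0.65.
Capital: 0.35 × 1.4 = 0.49 pp.
Total hours worked: 0.65 × 2.18 = 1.417 pp.
TFP growth = 4.71 − 1.907 = 2.803%.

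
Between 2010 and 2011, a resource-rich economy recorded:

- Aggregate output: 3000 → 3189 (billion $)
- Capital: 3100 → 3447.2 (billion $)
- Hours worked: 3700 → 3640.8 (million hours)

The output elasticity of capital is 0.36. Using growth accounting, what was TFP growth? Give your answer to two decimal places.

Aggregate output growth = (3189 − 3000) / 3000 = 6.3%.
Capital growth = (3447.2 − 3100) / 3100 = 11.2%.
Hours worked growth = (3640.8 − 3700) / 3700 = -1.6%.
Labor's share = 1 − 0.36 = 0.64.
Capital: 0.36 × 11.2 = 4.032 pp.
Hours worked: 0.64 × (-1.6) = -1.024 pp.
TFP growth = 6.3 − 3.008 = 3.292%.

3.29%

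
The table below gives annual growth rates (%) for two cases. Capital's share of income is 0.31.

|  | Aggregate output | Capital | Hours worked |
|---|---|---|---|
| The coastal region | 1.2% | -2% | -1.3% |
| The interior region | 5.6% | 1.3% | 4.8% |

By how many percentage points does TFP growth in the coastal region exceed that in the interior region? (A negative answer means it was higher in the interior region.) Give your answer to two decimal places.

Labor's share = 1 − 0.31 = 0.69.
The coastal region: TFP = 1.2 + 0.62 + 0.897 = 2.717%.
The interior region: TFP = 5.6 − 0.403 − 3.312 = 1.885%.
Difference = 2.717 − (1.885) = 0.832 pp.

0.83 percentage points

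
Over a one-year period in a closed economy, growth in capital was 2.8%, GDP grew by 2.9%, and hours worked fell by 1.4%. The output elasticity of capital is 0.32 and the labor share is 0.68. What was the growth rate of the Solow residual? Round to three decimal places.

2.956%

Labor's share = 1 − 0.32 = 0.68.
Capital: 0.32 × 2.8 = 0.896 pp.
Hours worked: 0.68 × (-1.4) = -0.952 pp.
TFP growth = 2.9 + 0.056 = 2.956%.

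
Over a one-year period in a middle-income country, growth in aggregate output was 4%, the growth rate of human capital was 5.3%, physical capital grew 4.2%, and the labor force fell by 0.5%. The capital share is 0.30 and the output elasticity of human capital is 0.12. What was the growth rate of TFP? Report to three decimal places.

Labor's share = 1 − 0.3 − 0.12 = 0.58.
Physical capital: 0.3 × 4.2 = 1.26 pp.
Human capital: 0.12 × 5.3 = 0.636 pp.
The labor force: 0.58 × (-0.5) = -0.29 pp.
TFP growth = 4 − 1.606 = 2.394%.

TFP growth was 2.394%.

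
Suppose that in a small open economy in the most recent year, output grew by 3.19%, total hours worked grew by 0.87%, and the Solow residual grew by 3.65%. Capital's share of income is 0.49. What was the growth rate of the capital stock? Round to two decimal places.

Labor's share = 1 − 0.49 = 0.51.
gY = gA + 0.51×0.87 + 0.49×g.
0.49×g = 3.19 − 3.65 − 0.4437 = -0.9037.
g = -0.9037 / 0.49 = -1.8443%.

-1.84%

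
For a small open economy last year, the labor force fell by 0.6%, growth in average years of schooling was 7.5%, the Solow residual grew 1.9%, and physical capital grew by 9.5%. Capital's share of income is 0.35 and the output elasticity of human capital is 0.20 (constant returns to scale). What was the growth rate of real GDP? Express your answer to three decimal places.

Real GDP grew 6.455%.

Labor's share = 1 − 0.35 − 0.2 = 0.45.
Physical capital: 0.35 × 9.5 = 3.325 pp.
Average years of schooling: 0.2 × 7.5 = 1.5 pp.
The labor force: 0.45 × (-0.6) = -0.27 pp.
Output growth = 1.9 + 4.555 = 6.455%.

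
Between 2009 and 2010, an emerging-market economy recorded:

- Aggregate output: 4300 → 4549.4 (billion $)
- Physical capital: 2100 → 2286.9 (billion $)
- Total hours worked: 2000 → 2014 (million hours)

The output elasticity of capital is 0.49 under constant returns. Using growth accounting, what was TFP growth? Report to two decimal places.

1.08%

Aggregate output growth = (4549.4 − 4300) / 4300 = 5.8%.
Physical capital growth = (2286.9 − 2100) / 2100 = 8.9%.
Total hours worked growth = (2014 − 2000) / 2000 = 0.7%.
Labor's share = 1 − 0.49 = 0.51.
Physical capital: 0.49 × 8.9 = 4.361 pp.
Total hours worked: 0.51 × 0.7 = 0.357 pp.
TFP growth = 5.8 − 4.718 = 1.082%.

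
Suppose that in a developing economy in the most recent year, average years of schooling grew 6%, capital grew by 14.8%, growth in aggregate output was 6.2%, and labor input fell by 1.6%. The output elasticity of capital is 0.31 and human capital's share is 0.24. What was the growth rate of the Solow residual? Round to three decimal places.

Labor's share = 1 − 0.31 − 0.24 = 0.45.
Capital: 0.31 × 14.8 = 4.588 pp.
Average years of schooling: 0.24 × 6 = 1.44 pp.
Labor input: 0.45 × (-1.6) = -0.72 pp.
TFP growth = 6.2 − 5.308 = 0.892%.

The Solow residual growth was 0.892%.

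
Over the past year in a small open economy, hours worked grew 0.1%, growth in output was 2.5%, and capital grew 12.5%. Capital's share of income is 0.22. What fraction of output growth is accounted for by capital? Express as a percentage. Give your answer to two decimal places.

Capital accounted for 110.00% of growth.

Capital contributed 0.22 × 12.5 = 2.75 pp.
Share of growth = 2.75 / 2.5 × 100 = 110%.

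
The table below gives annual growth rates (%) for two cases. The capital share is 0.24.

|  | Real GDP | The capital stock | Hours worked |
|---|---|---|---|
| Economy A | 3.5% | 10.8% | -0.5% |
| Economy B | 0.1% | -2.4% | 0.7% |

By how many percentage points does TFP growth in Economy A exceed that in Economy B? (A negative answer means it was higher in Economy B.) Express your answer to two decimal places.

Labor's share = 1 − 0.24 = 0.76.
Economy A: TFP = 3.5 − 2.592 + 0.38 = 1.288%.
Economy B: TFP = 0.1 + 0.576 − 0.532 = 0.144%.
Difference = 1.288 − (0.144) = 1.144 pp.

1.14 percentage points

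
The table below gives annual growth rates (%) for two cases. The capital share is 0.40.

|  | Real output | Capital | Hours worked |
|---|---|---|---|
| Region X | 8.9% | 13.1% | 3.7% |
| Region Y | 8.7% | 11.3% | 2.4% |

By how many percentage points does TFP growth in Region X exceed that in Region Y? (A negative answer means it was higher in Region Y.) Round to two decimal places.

Labor's share = 1 − 0.4 = 0.6.
Region X: TFP = 8.9 − 5.24 − 2.22 = 1.44%.
Region Y: TFP = 8.7 − 4.52 − 1.44 = 2.74%.
Difference = 1.44 − (2.74) = -1.3 pp.

-1.30 percentage points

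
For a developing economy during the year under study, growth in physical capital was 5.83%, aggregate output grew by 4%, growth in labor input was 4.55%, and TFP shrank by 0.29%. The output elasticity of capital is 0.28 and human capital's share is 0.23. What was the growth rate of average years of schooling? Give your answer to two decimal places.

1.86%

Labor's share = 1 − 0.28 − 0.23 = 0.49.
gY = gA + 0.28×5.83 + 0.49×4.55 + 0.23×g.
0.23×g = 4 + 0.29 − 3.8619 = 0.4281.
g = 0.4281 / 0.23 = 1.8613%.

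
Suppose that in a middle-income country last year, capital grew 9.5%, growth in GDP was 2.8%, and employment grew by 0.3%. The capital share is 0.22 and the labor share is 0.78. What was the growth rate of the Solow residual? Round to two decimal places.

The Solow residual growth was 0.48%.

Labor's share = 1 − 0.22 = 0.78.
Capital: 0.22 × 9.5 = 2.09 pp.
Employment: 0.78 × 0.3 = 0.234 pp.
TFP growth = 2.8 − 2.324 = 0.476%.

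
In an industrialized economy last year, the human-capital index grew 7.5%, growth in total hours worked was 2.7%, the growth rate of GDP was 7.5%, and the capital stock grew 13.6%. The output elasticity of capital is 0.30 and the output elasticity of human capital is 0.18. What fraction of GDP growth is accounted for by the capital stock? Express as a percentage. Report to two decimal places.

The capital stock contributed 0.3 × 13.6 = 4.08 pp.
Share of growth = 4.08 / 7.5 × 100 = 54.4%.

54.40%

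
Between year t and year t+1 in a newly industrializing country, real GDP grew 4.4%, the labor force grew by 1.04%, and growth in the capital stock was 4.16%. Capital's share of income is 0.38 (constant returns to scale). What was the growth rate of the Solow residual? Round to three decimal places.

The Solow residual grew 2.174%.

Labor's share = 1 − 0.38 = 0.62.
The capital stock: 0.38 × 4.16 = 1.5808 pp.
The labor force: 0.62 × 1.04 = 0.6448 pp.
TFP growth = 4.4 − 2.2256 = 2.1744%.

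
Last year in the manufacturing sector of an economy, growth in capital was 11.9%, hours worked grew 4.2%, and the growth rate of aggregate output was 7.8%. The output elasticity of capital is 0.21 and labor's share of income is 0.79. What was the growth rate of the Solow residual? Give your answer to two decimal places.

1.98%

Labor's share = 1 − 0.21 = 0.79.
Capital: 0.21 × 11.9 = 2.499 pp.
Hours worked: 0.79 × 4.2 = 3.318 pp.
TFP growth = 7.8 − 5.817 = 1.983%.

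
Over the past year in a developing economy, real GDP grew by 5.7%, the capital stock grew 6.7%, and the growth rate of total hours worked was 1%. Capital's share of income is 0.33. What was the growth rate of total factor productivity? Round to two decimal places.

Total factor productivity grew 2.82%.

Labor's share = 1 − 0.33 = 0.67.
The capital stock: 0.33 × 6.7 = 2.211 pp.
Total hours worked: 0.67 × 1 = 0.67 pp.
TFP growth = 5.7 − 2.881 = 2.819%.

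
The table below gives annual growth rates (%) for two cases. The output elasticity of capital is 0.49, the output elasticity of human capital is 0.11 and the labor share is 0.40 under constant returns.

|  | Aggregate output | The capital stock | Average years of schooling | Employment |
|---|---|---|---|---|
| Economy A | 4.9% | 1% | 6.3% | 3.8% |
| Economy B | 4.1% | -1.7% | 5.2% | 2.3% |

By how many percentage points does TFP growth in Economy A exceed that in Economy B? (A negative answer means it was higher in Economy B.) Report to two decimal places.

-1.24 percentage points

Labor's share = 1 − 0.49 − 0.11 = 0.4.
Economy A: TFP = 4.9 − 0.49 − 0.693 − 1.52 = 2.197%.
Economy B: TFP = 4.1 + 0.833 − 0.572 − 0.92 = 3.441%.
Difference = 2.197 − (3.441) = -1.244 pp.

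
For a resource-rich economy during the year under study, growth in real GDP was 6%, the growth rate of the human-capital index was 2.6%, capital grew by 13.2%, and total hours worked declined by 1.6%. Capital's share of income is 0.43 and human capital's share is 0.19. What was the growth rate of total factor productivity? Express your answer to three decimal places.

Labor's share = 1 − 0.43 − 0.19 = 0.38.
Capital: 0.43 × 13.2 = 5.676 pp.
The human-capital index: 0.19 × 2.6 = 0.494 pp.
Total hours worked: 0.38 × (-1.6) = -0.608 pp.
TFP growth = 6 − 5.562 = 0.438%.

0.438%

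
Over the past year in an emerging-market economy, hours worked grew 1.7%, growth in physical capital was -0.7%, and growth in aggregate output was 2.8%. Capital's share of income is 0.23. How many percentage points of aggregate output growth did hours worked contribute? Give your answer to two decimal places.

Labor's share = 1 − 0.23 = 0.77.
Contribution = share × growth = 0.77 × 1.7 = 1.309 pp.

1.31 pp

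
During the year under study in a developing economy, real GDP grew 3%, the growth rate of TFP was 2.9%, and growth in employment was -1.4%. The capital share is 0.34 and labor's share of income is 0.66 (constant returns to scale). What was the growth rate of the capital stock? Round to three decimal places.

Labor's share = 1 − 0.34 = 0.66.
gY = gA + 0.66×(-1.4) + 0.34×g.
0.34×g = 3 − 2.9 + 0.924 = 1.024.
g = 1.024 / 0.34 = 3.01176%.

3.012%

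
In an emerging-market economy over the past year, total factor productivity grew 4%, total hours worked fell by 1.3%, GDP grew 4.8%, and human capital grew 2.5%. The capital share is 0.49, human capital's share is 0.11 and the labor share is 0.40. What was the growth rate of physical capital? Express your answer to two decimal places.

Labor's share = 1 − 0.49 − 0.11 = 0.4.
gY = gA + 0.11×2.5 + 0.4×(-1.3) + 0.49×g.
0.49×g = 4.8 − 4 + 0.245 = 1.045.
g = 1.045 / 0.49 = 2.1327%.

Physical capital grew 2.13%.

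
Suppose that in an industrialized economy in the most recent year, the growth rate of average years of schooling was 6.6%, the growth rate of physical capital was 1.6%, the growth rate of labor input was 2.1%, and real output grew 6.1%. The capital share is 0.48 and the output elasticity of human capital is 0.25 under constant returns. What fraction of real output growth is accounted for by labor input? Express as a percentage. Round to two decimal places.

Labor input accounted for 9.30% of growth.

Labor's share = 1 − 0.48 − 0.25 = 0.27.
Labor input contributed 0.27 × 2.1 = 0.567 pp.
Share of growth = 0.567 / 6.1 × 100 = 9.2951%.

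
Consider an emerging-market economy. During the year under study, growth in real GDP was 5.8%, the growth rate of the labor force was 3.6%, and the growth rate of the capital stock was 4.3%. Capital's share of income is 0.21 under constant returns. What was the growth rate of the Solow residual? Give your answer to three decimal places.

2.053%

Labor's share = 1 − 0.21 = 0.79.
The capital stock: 0.21 × 4.3 = 0.903 pp.
The labor force: 0.79 × 3.6 = 2.844 pp.
TFP growth = 5.8 − 3.747 = 2.053%.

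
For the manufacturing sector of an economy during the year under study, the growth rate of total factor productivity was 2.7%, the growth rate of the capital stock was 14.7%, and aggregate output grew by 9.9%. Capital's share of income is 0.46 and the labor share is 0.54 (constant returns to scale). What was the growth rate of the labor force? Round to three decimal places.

Labor's share = 1 − 0.46 = 0.54.
gY = gA + 0.46×14.7 + 0.54×g.
0.54×g = 9.9 − 2.7 − 6.762 = 0.438.
g = 0.438 / 0.54 = 0.81111%.

The labor force grew 0.811%.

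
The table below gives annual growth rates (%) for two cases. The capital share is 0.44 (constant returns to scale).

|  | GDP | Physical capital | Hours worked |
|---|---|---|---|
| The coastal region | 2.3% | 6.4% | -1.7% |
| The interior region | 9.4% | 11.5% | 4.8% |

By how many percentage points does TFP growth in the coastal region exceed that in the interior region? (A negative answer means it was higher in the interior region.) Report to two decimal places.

Labor's share = 1 − 0.44 = 0.56.
The coastal region: TFP = 2.3 − 2.816 + 0.952 = 0.436%.
The interior region: TFP = 9.4 − 5.06 − 2.688 = 1.652%.
Difference = 0.436 − (1.652) = -1.216 pp.

-1.22 percentage points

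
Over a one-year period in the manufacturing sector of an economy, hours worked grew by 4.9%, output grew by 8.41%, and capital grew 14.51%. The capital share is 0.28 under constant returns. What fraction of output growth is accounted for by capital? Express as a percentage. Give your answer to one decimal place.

Capital contributed 0.28 × 14.51 = 4.0628 pp.
Share of growth = 4.0628 / 8.41 × 100 = 48.309%.

Capital accounted for 48.3% of growth.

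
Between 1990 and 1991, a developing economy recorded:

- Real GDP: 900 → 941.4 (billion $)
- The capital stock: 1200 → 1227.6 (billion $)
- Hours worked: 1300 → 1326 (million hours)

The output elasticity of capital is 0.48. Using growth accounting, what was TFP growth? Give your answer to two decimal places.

TFP growth was 2.46%.

Real GDP growth = (941.4 − 900) / 900 = 4.6%.
The capital stock growth = (1227.6 − 1200) / 1200 = 2.3%.
Hours worked growth = (1326 − 1300) / 1300 = 2%.
Labor's share = 1 − 0.48 = 0.52.
The capital stock: 0.48 × 2.3 = 1.104 pp.
Hours worked: 0.52 × 2 = 1.04 pp.
TFP growth = 4.6 − 2.144 = 2.456%.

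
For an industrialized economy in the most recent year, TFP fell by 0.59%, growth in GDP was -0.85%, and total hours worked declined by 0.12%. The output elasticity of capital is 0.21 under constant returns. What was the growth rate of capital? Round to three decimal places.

Labor's share = 1 − 0.21 = 0.79.
gY = gA + 0.79×(-0.12) + 0.21×g.
0.21×g = -0.85 + 0.59 + 0.0948 = -0.1652.
g = -0.1652 / 0.21 = -0.78667%.

-0.787%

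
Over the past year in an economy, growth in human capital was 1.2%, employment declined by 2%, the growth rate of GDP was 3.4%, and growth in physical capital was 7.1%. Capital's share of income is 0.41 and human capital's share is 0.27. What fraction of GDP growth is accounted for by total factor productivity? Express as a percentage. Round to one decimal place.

23.7%

Labor's share = 1 − 0.41 − 0.27 = 0.32.
Physical capital: 0.41 × 7.1 = 2.911 pp.
Human capital: 0.27 × 1.2 = 0.324 pp.
Employment: 0.32 × (-2) = -0.64 pp.
TFP growth = 3.4 − 2.595 = 0.805%.
TFP share of growth = 0.805 / 3.4 × 100 = 23.676%.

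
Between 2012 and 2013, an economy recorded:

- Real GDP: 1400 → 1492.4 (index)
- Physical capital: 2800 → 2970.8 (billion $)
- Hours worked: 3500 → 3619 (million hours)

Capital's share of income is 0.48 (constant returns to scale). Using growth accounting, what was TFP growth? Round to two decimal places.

TFP grew 1.90%.

Real GDP growth = (1492.4 − 1400) / 1400 = 6.6%.
Physical capital growth = (2970.8 − 2800) / 2800 = 6.1%.
Hours worked growth = (3619 − 3500) / 3500 = 3.4%.
Labor's share = 1 − 0.48 = 0.52.
Physical capital: 0.48 × 6.1 = 2.928 pp.
Hours worked: 0.52 × 3.4 = 1.768 pp.
TFP growth = 6.6 − 4.696 = 1.904%.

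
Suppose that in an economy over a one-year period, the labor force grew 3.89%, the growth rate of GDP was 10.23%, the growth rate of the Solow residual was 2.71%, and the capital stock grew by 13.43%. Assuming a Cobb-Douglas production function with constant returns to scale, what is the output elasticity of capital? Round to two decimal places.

gY = gA + α·gK + (1−α)·gL, so gY − gA − gL = α(gK − gL).
10.23 − 2.71 − 3.89 = α × (13.43 − 3.89).
3.63 = 9.54 α, so α = 0.3805.

α = 0.38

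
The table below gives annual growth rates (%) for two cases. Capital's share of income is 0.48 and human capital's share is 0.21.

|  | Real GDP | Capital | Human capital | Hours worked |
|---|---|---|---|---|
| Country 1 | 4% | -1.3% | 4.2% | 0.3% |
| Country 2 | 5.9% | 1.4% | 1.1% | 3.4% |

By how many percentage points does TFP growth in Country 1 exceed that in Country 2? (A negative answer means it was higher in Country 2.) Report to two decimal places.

-0.29 percentage points

Labor's share = 1 − 0.48 − 0.21 = 0.31.
Country 1: TFP = 4 + 0.624 − 0.882 − 0.093 = 3.649%.
Country 2: TFP = 5.9 − 0.672 − 0.231 − 1.054 = 3.943%.
Difference = 3.649 − (3.943) = -0.294 pp.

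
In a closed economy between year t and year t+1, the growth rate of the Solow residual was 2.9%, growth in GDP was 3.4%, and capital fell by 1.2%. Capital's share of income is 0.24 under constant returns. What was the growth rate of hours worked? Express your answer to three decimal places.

Labor's share = 1 − 0.24 = 0.76.
gY = gA + 0.24×(-1.2) + 0.76×g.
0.76×g = 3.4 − 2.9 + 0.288 = 0.788.
g = 0.788 / 0.76 = 1.03684%.

1.037%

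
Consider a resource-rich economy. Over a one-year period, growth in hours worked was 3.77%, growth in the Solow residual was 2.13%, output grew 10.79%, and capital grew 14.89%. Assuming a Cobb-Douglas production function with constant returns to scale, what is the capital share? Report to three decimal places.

0.440

gY = gA + α·gK + (1−α)·gL, so gY − gA − gL = α(gK − gL).
10.79 − 2.13 − 3.77 = α × (14.89 − 3.77).
4.89 = 11.12 α, so α = 0.43975.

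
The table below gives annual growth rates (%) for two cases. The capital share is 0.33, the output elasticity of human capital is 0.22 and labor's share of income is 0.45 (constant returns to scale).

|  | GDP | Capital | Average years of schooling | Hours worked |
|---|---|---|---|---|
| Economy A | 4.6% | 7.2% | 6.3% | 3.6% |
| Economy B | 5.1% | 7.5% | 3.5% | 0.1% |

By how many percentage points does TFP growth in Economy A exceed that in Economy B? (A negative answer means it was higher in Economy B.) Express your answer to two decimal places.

-2.59 percentage points

Labor's share = 1 − 0.33 − 0.22 = 0.45.
Economy A: TFP = 4.6 − 2.376 − 1.386 − 1.62 = -0.782%.
Economy B: TFP = 5.1 − 2.475 − 0.77 − 0.045 = 1.81%.
Difference = -0.782 − (1.81) = -2.592 pp.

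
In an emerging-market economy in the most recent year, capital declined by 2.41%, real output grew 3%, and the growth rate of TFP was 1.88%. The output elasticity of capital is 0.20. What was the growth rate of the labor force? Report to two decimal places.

2.00%

Labor's share = 1 − 0.2 = 0.8.
gY = gA + 0.2×(-2.41) + 0.8×g.
0.8×g = 3 − 1.88 + 0.482 = 1.602.
g = 1.602 / 0.8 = 2.0025%.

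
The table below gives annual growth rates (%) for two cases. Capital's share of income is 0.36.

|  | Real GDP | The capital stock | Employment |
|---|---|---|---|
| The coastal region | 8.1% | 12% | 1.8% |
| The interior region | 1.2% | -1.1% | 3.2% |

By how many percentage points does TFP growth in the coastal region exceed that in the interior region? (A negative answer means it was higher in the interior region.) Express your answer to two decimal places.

Labor's share = 1 − 0.36 = 0.64.
The coastal region: TFP = 8.1 − 4.32 − 1.152 = 2.628%.
The interior region: TFP = 1.2 + 0.396 − 2.048 = -0.452%.
Difference = 2.628 − (-0.452) = 3.08 pp.

3.08 percentage points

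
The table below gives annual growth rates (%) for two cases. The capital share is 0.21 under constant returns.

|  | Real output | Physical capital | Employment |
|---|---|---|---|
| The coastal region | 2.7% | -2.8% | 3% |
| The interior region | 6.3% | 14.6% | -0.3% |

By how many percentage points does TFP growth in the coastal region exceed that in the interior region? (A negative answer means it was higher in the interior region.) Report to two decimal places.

-2.55 percentage points

Labor's share = 1 − 0.21 = 0.79.
The coastal region: TFP = 2.7 + 0.588 − 2.37 = 0.918%.
The interior region: TFP = 6.3 − 3.066 + 0.237 = 3.471%.
Difference = 0.918 − (3.471) = -2.553 pp.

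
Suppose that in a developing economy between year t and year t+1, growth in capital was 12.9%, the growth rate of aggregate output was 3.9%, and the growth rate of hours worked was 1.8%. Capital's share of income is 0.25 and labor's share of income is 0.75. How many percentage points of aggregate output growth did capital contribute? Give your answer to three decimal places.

3.225 percentage points

Contribution = share × growth = 0.25 × 12.9 = 3.225 pp.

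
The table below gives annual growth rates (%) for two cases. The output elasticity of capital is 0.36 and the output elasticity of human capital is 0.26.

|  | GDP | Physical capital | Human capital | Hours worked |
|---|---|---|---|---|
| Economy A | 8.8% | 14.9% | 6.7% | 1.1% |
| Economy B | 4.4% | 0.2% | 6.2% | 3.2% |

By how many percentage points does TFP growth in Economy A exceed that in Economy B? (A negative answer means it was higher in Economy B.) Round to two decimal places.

-0.22 percentage points

Labor's share = 1 − 0.36 − 0.26 = 0.38.
Economy A: TFP = 8.8 − 5.364 − 1.742 − 0.418 = 1.276%.
Economy B: TFP = 4.4 − 0.072 − 1.612 − 1.216 = 1.5%.
Difference = 1.276 − (1.5) = -0.224 pp.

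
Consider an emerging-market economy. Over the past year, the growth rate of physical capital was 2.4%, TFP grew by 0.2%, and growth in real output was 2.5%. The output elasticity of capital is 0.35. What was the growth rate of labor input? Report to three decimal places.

Labor input grew 2.246%.

Labor's share = 1 − 0.35 = 0.65.
gY = gA + 0.35×2.4 + 0.65×g.
0.65×g = 2.5 − 0.2 − 0.84 = 1.46.
g = 1.46 / 0.65 = 2.24615%.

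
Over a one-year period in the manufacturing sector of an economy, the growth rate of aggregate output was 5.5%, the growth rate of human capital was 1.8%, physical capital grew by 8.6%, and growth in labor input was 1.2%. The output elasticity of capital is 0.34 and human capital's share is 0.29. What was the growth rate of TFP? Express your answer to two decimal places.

Labor's share = 1 − 0.34 − 0.29 = 0.37.
Physical capital: 0.34 × 8.6 = 2.924 pp.
Human capital: 0.29 × 1.8 = 0.522 pp.
Labor input: 0.37 × 1.2 = 0.444 pp.
TFP growth = 5.5 − 3.89 = 1.61%.

TFP grew 1.61%.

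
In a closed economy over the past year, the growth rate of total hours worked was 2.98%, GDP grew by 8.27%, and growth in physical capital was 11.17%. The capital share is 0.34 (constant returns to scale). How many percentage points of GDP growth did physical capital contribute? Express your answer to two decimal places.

Contribution = share × growth = 0.34 × 11.17 = 3.7978 pp.

3.80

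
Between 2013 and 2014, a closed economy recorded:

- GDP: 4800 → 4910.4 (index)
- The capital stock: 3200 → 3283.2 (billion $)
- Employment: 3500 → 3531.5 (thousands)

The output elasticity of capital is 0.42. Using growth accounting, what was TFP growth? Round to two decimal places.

GDP growth = (4910.4 − 4800) / 4800 = 2.3%.
The capital stock growth = (3283.2 − 3200) / 3200 = 2.6%.
Employment growth = (3531.5 − 3500) / 3500 = 0.9%.
Labor's share = 1 − 0.42 = 0.58.
The capital stock: 0.42 × 2.6 = 1.092 pp.
Employment: 0.58 × 0.9 = 0.522 pp.
TFP growth = 2.3 − 1.614 = 0.686%.

TFP growth was 0.69%.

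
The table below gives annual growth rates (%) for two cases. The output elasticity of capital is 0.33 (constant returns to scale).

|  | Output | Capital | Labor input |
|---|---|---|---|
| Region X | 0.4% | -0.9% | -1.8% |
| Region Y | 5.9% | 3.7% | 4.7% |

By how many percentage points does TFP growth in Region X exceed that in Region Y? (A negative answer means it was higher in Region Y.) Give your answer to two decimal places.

Labor's share = 1 − 0.33 = 0.67.
Region X: TFP = 0.4 + 0.297 + 1.206 = 1.903%.
Region Y: TFP = 5.9 − 1.221 − 3.149 = 1.53%.
Difference = 1.903 − (1.53) = 0.373 pp.

0.37 percentage points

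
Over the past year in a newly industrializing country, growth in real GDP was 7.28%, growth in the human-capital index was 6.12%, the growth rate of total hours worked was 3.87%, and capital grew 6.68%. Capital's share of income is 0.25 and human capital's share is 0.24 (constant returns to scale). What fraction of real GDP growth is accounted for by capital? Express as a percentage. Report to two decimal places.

Capital contributed 0.25 × 6.68 = 1.67 pp.
Share of growth = 1.67 / 7.28 × 100 = 22.9396%.

22.94%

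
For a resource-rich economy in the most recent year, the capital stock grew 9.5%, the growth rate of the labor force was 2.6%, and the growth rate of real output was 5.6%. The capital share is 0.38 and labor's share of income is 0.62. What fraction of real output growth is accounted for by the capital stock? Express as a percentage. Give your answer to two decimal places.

The capital stock contributed 0.38 × 9.5 = 3.61 pp.
Share of growth = 3.61 / 5.6 × 100 = 64.4643%.

64.46%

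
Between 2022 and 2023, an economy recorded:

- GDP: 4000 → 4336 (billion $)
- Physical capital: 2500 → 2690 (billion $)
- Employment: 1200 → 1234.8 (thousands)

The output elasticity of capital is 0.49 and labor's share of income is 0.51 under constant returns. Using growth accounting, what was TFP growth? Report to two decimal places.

GDP growth = (4336 − 4000) / 4000 = 8.4%.
Physical capital growth = (2690 − 2500) / 2500 = 7.6%.
Employment growth = (1234.8 − 1200) / 1200 = 2.9%.
Labor's share = 1 − 0.49 = 0.51.
Physical capital: 0.49 × 7.6 = 3.724 pp.
Employment: 0.51 × 2.9 = 1.479 pp.
TFP growth = 8.4 − 5.203 = 3.197%.

TFP grew 3.20%.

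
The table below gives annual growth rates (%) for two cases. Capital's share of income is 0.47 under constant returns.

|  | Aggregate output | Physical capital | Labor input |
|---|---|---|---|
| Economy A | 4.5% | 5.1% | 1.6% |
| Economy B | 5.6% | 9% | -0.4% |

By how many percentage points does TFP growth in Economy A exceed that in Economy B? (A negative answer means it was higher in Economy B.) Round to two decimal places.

-0.33 percentage points

Labor's share = 1 − 0.47 = 0.53.
Economy A: TFP = 4.5 − 2.397 − 0.848 = 1.255%.
Economy B: TFP = 5.6 − 4.23 + 0.212 = 1.582%.
Difference = 1.255 − (1.582) = -0.327 pp.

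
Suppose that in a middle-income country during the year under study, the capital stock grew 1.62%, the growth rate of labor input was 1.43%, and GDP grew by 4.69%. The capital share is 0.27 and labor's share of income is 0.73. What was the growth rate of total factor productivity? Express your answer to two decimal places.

Labor's share = 1 − 0.27 = 0.73.
The capital stock: 0.27 × 1.62 = 0.4374 pp.
Labor input: 0.73 × 1.43 = 1.0439 pp.
TFP growth = 4.69 − 1.4813 = 3.2087%.

Total factor productivity grew 3.21%.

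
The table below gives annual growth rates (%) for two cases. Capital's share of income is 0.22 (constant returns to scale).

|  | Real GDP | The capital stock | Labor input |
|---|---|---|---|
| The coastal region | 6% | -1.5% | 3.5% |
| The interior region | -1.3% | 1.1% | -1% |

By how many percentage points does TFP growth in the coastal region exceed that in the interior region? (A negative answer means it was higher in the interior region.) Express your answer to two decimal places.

4.36 percentage points

Labor's share = 1 − 0.22 = 0.78.
The coastal region: TFP = 6 + 0.33 − 2.73 = 3.6%.
The interior region: TFP = -1.3 − 0.242 + 0.78 = -0.762%.
Difference = 3.6 − (-0.762) = 4.362 pp.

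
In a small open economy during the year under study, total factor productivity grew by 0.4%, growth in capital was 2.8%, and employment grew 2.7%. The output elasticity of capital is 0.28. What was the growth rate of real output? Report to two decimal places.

Labor's share = 1 − 0.28 = 0.72.
Capital: 0.28 × 2.8 = 0.784 pp.
Employment: 0.72 × 2.7 = 1.944 pp.
Output growth = 0.4 + 2.728 = 3.128%.

3.13%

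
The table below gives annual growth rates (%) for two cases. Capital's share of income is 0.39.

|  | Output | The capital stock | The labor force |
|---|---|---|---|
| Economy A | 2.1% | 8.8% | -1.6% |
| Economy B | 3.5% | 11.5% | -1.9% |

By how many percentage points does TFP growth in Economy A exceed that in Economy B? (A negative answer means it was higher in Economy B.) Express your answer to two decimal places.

-0.53 percentage points

Labor's share = 1 − 0.39 = 0.61.
Economy A: TFP = 2.1 − 3.432 + 0.976 = -0.356%.
Economy B: TFP = 3.5 − 4.485 + 1.159 = 0.174%.
Difference = -0.356 − (0.174) = -0.53 pp.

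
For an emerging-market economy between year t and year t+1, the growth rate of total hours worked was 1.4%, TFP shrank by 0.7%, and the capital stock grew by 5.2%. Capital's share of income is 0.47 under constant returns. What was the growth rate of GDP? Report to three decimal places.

Labor's share = 1 − 0.47 = 0.53.
The capital stock: 0.47 × 5.2 = 2.444 pp.
Total hours worked: 0.53 × 1.4 = 0.742 pp.
Output growth = -0.7 + 3.186 = 2.486%.

2.486%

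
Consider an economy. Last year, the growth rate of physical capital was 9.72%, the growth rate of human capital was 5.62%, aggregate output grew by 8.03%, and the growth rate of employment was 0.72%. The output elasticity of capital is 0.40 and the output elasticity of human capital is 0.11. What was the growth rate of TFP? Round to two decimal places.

Labor's share = 1 − 0.4 − 0.11 = 0.49.
Physical capital: 0.4 × 9.72 = 3.888 pp.
Human capital: 0.11 × 5.62 = 0.6182 pp.
Employment: 0.49 × 0.72 = 0.3528 pp.
TFP growth = 8.03 − 4.859 = 3.171%.

TFP grew 3.17%.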